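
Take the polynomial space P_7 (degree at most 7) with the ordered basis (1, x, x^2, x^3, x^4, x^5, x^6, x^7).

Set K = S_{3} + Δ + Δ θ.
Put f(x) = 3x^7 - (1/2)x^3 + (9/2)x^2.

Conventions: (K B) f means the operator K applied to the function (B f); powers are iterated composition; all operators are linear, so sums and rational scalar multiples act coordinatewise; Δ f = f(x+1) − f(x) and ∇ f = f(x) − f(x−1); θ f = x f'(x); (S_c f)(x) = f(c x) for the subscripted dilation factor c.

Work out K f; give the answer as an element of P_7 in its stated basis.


S_{3} f = 6561x^7 - (27/2)x^3 + (81/2)x^2
Δ f = 21x^6 + 63x^5 + 105x^4 + 105x^3 + (123/2)x^2 + (57/2)x + 7
θ f = 21x^7 - (3/2)x^3 + 9x^2
Δ θ f = 147x^6 + 441x^5 + 735x^4 + 735x^3 + (873/2)x^2 + (321/2)x + 57/2
(S_{3} + Δ + Δ θ) f = 6561x^7 + 168x^6 + 504x^5 + 840x^4 + (1653/2)x^3 + (1077/2)x^2 + 189x + 71/2

the result is g(x) = 6561x^7 + 168x^6 + 504x^5 + 840x^4 + (1653/2)x^3 + (1077/2)x^2 + 189x + 71/2


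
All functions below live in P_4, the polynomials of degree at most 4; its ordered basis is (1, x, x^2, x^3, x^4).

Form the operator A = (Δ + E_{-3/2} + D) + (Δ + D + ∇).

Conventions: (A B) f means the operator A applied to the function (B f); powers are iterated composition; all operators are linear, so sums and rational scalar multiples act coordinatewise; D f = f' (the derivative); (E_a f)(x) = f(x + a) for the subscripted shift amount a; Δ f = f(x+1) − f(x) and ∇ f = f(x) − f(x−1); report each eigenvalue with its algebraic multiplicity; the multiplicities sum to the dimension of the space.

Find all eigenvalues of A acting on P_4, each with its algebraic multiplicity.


image of 1: 1
image of x: x + 7/2
image of x^2: x^2 + 7x + 13/4
image of x^3: x^3 + (21/2)x^2 + (39/4)x - 3/8
image of x^4: x^4 + 14x^3 + (39/2)x^2 - (3/2)x + 97/16
the matrix is upper triangular; its diagonal is (1, 1, 1, 1, 1)
for a triangular matrix the eigenvalues are the diagonal entries, with algebraic multiplicity their repetition count

λ = 1 (multiplicity 5)


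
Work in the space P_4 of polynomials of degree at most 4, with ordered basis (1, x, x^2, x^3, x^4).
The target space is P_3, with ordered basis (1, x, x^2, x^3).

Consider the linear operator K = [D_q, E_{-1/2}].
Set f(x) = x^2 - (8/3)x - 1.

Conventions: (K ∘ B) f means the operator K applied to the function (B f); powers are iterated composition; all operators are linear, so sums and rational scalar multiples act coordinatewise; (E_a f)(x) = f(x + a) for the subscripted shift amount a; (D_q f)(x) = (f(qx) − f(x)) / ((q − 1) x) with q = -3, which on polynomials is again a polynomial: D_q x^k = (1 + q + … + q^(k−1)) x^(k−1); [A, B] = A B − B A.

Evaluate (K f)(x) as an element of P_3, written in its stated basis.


g(x) = -2

E_{-1/2} f = x^2 - (11/3)x + 7/12
D_q E_{-1/2} f = -2x - 11/3
D_q f = -2x - 8/3
E_{-1/2} D_q f = -2x - 5/3
[D_q, E_{-1/2}] f = -2


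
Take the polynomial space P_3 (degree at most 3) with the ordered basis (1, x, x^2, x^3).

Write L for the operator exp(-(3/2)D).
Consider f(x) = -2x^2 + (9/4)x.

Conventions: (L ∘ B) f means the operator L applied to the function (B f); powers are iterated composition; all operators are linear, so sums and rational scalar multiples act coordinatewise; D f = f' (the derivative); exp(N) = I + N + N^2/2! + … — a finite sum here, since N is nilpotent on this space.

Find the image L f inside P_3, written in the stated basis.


order-1 term: 6x - 27/8
order-2 term: -9/2
the series for exp(-(3/2)D) f terminates at order 2
exp(-(3/2)D) f = -2x^2 + (33/4)x - 63/8

the result is g(x) = -2x^2 + (33/4)x - 63/8


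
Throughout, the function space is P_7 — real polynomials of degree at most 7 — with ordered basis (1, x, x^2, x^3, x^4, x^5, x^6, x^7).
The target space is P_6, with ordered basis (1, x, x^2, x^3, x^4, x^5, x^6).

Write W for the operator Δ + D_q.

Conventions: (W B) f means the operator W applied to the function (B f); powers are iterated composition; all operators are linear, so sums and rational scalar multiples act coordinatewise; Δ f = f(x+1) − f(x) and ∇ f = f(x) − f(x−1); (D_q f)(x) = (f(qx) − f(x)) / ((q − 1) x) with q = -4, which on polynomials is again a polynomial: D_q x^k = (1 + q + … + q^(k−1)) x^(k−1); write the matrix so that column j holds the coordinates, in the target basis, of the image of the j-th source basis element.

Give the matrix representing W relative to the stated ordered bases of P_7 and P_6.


image of 1: 0
image of x: 2
image of x^2: -x + 1
image of x^3: 16x^2 + 3x + 1
image of x^4: -47x^3 + 6x^2 + 4x + 1
image of x^5: 210x^4 + 10x^3 + 10x^2 + 5x + 1
image of x^6: -813x^5 + 15x^4 + 20x^3 + 15x^2 + 6x + 1
image of x^7: 3284x^6 + 21x^5 + 35x^4 + 35x^3 + 21x^2 + 7x + 1
each image's coordinates form column j of the matrix

the matrix is [[0, 2, 1, 1, 1, 1, 1, 1]; [0, 0, -1, 3, 4, 5, 6, 7]; [0, 0, 0, 16, 6, 10, 15, 21]; [0, 0, 0, 0, -47, 10, 20, 35]; [0, 0, 0, 0, 0, 210, 15, 35]; [0, 0, 0, 0, 0, 0, -813, 21]; [0, 0, 0, 0, 0, 0, 0, 3284]] (rows listed top to bottom)


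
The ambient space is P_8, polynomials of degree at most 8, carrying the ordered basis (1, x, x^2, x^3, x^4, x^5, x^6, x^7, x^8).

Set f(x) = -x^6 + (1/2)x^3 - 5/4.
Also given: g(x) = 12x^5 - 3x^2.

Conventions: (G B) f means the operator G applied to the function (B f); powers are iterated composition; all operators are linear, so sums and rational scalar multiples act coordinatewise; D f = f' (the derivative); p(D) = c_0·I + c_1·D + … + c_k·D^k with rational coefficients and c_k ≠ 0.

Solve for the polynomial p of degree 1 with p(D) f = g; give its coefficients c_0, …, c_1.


D^0 f = -x^6 + (1/2)x^3 - 5/4
D^1 f = -6x^5 + (3/2)x^2
matching coefficients of g against c_0 f + c_1 Df + … from the top degree down determines the c_i
solution: c_0 = 0, c_1 = -2

c_0 = 0, c_1 = -2


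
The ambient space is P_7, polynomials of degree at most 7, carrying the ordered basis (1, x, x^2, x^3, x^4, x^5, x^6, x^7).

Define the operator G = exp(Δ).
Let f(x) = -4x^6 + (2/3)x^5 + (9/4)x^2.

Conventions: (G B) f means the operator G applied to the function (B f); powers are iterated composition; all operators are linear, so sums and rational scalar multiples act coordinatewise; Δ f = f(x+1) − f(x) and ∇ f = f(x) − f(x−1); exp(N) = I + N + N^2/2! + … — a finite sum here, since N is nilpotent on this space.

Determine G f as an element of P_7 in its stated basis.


order-1 term: -24x^5 - (170/3)x^4 - (220/3)x^3 - (160/3)x^2 - (97/6)x - 13/12
order-2 term: -60x^4 - (700/3)x^3 - 400x^2 - (1010/3)x - 447/4
order-3 term: -80x^3 - (1060/3)x^2 - 580x - 1030/3
order-4 term: -60x^2 - (710/3)x - 760/3
order-5 term: -24x - 178/3
order-6 term: -4
the series for exp(Δ) f terminates at order 6
exp(Δ) f = -4x^6 - (70/3)x^5 - (350/3)x^4 - (1160/3)x^3 - (10373/12)x^2 - (2387/2)x - 4637/6

the result is g(x) = -4x^6 - (70/3)x^5 - (350/3)x^4 - (1160/3)x^3 - (10373/12)x^2 - (2387/2)x - 4637/6


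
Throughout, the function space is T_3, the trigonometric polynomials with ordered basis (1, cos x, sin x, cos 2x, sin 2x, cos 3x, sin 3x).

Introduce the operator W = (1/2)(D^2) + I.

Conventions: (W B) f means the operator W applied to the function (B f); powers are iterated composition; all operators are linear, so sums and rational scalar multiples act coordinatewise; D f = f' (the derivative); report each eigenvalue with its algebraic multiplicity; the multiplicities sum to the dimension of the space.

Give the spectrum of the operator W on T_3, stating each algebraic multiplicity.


image of 1: 1
image of cos x: (1/2)cos x
image of sin x: (1/2)sin x
image of cos 2x: -cos 2x
image of sin 2x: -sin 2x
image of cos 3x: -(7/2)cos 3x
image of sin 3x: -(7/2)sin 3x
the matrix is diagonal; its diagonal is (1, 1/2, 1/2, -1, -1, -7/2, -7/2)
for a triangular matrix the eigenvalues are the diagonal entries, with algebraic multiplicity their repetition count

λ = -7/2 (multiplicity 2), λ = -1 (multiplicity 2), λ = 1/2 (multiplicity 2), λ = 1 (multiplicity 1)


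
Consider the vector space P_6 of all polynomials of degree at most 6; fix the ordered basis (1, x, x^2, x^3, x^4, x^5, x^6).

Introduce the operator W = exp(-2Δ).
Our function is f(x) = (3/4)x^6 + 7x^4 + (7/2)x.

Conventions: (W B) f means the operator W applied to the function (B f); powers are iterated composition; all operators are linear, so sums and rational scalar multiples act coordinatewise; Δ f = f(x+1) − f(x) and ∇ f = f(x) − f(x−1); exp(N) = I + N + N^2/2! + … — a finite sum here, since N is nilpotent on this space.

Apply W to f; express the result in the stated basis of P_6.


order-1 term: -9x^5 - (45/2)x^4 - 86x^3 - (213/2)x^2 - 65x - 45/2
order-2 term: 45x^4 + 180x^3 + 483x^2 + 606x + 289
order-3 term: -120x^3 - 540x^2 - 1124x - 876
order-4 term: 180x^2 + 720x + 892
order-5 term: -144x - 360
order-6 term: 48
the series for exp(-2Δ) f terminates at order 6
exp(-2Δ) f = (3/4)x^6 - 9x^5 + (59/2)x^4 - 26x^3 + (33/2)x^2 - (7/2)x - 59/2

the image equals g(x) = (3/4)x^6 - 9x^5 + (59/2)x^4 - 26x^3 + (33/2)x^2 - (7/2)x - 59/2


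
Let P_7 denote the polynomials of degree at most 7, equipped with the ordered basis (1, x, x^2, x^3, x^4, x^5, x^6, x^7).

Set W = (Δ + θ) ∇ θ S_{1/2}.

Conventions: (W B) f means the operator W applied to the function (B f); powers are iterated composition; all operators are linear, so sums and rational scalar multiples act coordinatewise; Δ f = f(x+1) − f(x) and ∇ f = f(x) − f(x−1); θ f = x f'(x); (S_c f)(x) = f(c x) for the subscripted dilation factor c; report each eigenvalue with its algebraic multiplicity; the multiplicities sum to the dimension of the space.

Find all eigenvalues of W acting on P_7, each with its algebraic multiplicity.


image of 1: 0
image of x: 0
image of x^2: x + 1
image of x^3: (9/4)x^2 + (9/8)x
image of x^4: 3x^3 + x + 1/2
image of x^5: (25/8)x^4 - (25/16)x^3 + (25/8)x^2 + (25/32)x
image of x^6: (45/16)x^5 - (45/16)x^4 + (45/8)x^3 + (9/16)x + 3/16
image of x^7: (147/64)x^6 - (441/128)x^5 + (245/32)x^4 - (245/128)x^3 + (147/64)x^2 + (49/128)x
the matrix is upper triangular; its diagonal is (0, 0, 0, 0, 0, 0, 0, 0)
for a triangular matrix the eigenvalues are the diagonal entries, with algebraic multiplicity their repetition count

λ = 0 (multiplicity 8)


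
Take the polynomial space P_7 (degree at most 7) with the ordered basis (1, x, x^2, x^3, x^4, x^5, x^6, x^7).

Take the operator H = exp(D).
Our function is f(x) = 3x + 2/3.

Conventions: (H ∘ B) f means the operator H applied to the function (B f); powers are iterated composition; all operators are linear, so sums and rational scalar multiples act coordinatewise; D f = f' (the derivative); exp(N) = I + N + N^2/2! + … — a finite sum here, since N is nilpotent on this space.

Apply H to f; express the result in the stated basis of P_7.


order-1 term: 3
the series for exp(D) f terminates at order 1
exp(D) f = 3x + 11/3

the result is g(x) = 3x + 11/3


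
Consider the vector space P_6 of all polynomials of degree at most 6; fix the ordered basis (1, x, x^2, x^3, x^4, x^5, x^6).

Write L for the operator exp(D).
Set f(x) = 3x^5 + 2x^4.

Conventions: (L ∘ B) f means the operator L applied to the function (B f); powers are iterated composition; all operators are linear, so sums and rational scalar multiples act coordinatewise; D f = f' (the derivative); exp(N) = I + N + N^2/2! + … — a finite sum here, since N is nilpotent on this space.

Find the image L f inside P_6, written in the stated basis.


order-1 term: 15x^4 + 8x^3
order-2 term: 30x^3 + 12x^2
order-3 term: 30x^2 + 8x
order-4 term: 15x + 2
order-5 term: 3
the series for exp(D) f terminates at order 5
exp(D) f = 3x^5 + 17x^4 + 38x^3 + 42x^2 + 23x + 5

the image equals g(x) = 3x^5 + 17x^4 + 38x^3 + 42x^2 + 23x + 5


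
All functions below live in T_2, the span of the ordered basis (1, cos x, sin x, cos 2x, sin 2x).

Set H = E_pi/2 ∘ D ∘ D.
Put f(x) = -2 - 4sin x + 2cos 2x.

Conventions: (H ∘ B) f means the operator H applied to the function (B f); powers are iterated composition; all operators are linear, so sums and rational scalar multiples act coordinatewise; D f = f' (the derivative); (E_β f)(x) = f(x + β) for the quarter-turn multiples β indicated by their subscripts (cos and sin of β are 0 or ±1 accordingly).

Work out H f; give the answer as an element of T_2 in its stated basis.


D f = -4cos x - 4sin 2x
D D f = 4sin x - 8cos 2x
E_pi/2 D D f = 4cos x + 8cos 2x

the result is g(x) = 4cos x + 8cos 2x


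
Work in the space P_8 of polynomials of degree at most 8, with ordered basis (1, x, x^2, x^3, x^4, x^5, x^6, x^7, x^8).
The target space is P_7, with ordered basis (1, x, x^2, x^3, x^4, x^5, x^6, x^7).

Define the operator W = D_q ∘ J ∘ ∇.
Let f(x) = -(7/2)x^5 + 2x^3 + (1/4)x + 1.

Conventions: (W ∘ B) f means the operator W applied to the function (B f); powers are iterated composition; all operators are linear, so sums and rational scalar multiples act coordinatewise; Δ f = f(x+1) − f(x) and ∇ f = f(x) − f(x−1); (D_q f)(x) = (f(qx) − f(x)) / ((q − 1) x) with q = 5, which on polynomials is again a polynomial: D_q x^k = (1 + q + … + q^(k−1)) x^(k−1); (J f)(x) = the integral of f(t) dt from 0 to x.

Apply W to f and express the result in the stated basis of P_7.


the image equals g(x) = -(5467/2)x^4 + 1365x^3 - (899/3)x^2 + (69/2)x - 5/4

∇ f = -(35/2)x^4 + 35x^3 - 29x^2 + (23/2)x - 5/4
J ∇ f = -(7/2)x^5 + (35/4)x^4 - (29/3)x^3 + (23/4)x^2 - (5/4)x
D_q J ∇ f = -(5467/2)x^4 + 1365x^3 - (899/3)x^2 + (69/2)x - 5/4


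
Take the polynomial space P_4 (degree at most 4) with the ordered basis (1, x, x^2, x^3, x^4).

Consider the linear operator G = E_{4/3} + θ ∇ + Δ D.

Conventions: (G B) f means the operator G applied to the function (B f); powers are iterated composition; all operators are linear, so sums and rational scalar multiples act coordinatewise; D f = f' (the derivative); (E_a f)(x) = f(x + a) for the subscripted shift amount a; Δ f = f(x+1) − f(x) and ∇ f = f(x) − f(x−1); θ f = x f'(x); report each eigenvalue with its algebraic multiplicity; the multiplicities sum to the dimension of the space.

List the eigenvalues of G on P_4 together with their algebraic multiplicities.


image of 1: 1
image of x: x + 4/3
image of x^2: x^2 + (14/3)x + 34/9
image of x^3: x^3 + 10x^2 + (25/3)x + 145/27
image of x^4: x^4 + (52/3)x^3 + (32/3)x^2 + (688/27)x + 580/81
the matrix is upper triangular; its diagonal is (1, 1, 1, 1, 1)
for a triangular matrix the eigenvalues are the diagonal entries, with algebraic multiplicity their repetition count

λ = 1 (multiplicity 5)


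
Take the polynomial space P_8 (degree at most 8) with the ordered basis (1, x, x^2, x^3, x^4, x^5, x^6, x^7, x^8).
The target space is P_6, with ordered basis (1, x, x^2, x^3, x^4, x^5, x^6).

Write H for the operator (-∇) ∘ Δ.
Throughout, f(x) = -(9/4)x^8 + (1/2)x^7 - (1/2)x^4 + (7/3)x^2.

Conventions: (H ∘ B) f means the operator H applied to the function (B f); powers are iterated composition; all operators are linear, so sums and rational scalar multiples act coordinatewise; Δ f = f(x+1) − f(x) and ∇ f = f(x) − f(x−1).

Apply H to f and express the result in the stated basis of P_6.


g(x) = 126x^6 - 21x^5 + 315x^4 - 35x^3 + 132x^2 - 7x + 5/6

Δ f = -18x^7 - (119/2)x^6 - (231/2)x^5 - 140x^4 - (221/2)x^3 - (111/2)x^2 - (71/6)x + 1/12
∇ Δ f = -126x^6 + 21x^5 - 315x^4 + 35x^3 - 132x^2 + 7x - 5/6
(-∇) Δ f = 126x^6 - 21x^5 + 315x^4 - 35x^3 + 132x^2 - 7x + 5/6


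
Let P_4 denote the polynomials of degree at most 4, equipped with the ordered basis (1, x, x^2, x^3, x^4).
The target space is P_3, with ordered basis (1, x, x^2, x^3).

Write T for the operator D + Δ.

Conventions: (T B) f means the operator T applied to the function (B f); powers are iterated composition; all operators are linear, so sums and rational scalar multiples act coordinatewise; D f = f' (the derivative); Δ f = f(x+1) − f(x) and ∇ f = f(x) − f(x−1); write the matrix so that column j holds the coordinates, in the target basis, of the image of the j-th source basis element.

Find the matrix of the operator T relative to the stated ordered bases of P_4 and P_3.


the matrix is [[0, 2, 1, 1, 1]; [0, 0, 4, 3, 4]; [0, 0, 0, 6, 6]; [0, 0, 0, 0, 8]] (rows listed top to bottom)

image of 1: 0
image of x: 2
image of x^2: 4x + 1
image of x^3: 6x^2 + 3x + 1
image of x^4: 8x^3 + 6x^2 + 4x + 1
each image's coordinates form column j of the matrix


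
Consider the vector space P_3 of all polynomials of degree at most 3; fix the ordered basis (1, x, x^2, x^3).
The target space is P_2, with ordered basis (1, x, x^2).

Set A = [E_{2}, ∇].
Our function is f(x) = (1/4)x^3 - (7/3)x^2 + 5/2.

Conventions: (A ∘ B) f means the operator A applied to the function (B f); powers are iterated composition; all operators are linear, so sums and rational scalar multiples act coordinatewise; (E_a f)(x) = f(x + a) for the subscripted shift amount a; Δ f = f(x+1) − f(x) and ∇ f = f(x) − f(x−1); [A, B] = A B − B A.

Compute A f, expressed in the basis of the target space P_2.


g(x) = 0

∇ f = (3/4)x^2 - (65/12)x + 31/12
E_{2} ∇ f = (3/4)x^2 - (29/12)x - 21/4
E_{2} f = (1/4)x^3 - (5/6)x^2 - (19/3)x - 29/6
∇ E_{2} f = (3/4)x^2 - (29/12)x - 21/4
[E_{2}, ∇] f = 0


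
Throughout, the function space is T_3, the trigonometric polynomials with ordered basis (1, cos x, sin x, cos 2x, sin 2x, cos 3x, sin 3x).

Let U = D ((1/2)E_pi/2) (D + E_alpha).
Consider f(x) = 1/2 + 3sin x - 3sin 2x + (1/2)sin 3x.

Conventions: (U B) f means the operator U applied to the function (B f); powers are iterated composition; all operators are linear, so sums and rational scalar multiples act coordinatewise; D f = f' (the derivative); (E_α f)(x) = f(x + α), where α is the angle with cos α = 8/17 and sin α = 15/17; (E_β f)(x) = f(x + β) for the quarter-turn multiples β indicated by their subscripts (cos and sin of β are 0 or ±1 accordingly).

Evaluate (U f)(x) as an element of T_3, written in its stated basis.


D f = 3cos x - 6cos 2x + (3/2)cos 3x
E_alpha f = 1/2 + (45/17)cos x + (24/17)sin x - (720/289)cos 2x + (483/289)sin 2x - (495/9826)cos 3x - (2444/4913)sin 3x
(D + E_alpha) f = 1/2 + (96/17)cos x + (24/17)sin x - (2454/289)cos 2x + (483/289)sin 2x + (7122/4913)cos 3x - (2444/4913)sin 3x
E_pi/2 (D + E_alpha) f = 1/2 + (24/17)cos x - (96/17)sin x + (2454/289)cos 2x - (483/289)sin 2x + (2444/4913)cos 3x + (7122/4913)sin 3x
((1/2)E_pi/2) (D + E_alpha) f = 1/4 + (12/17)cos x - (48/17)sin x + (1227/289)cos 2x - (483/578)sin 2x + (1222/4913)cos 3x + (3561/4913)sin 3x
D ((1/2)E_pi/2) (D + E_alpha) f = -(48/17)cos x - (12/17)sin x - (483/289)cos 2x - (2454/289)sin 2x + (10683/4913)cos 3x - (3666/4913)sin 3x

the image equals g(x) = -(48/17)cos x - (12/17)sin x - (483/289)cos 2x - (2454/289)sin 2x + (10683/4913)cos 3x - (3666/4913)sin 3x


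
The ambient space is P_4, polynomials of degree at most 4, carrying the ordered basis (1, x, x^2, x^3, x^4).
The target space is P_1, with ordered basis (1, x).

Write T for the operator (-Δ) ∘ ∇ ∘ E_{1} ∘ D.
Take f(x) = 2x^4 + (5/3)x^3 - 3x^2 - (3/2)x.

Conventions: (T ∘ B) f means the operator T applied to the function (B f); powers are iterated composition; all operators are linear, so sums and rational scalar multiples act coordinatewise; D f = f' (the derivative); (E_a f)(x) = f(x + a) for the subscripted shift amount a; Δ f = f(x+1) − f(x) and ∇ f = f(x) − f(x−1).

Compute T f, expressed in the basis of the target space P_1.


D f = 8x^3 + 5x^2 - 6x - 3/2
E_{1} D f = 8x^3 + 29x^2 + 28x + 11/2
∇ E_{1} D f = 24x^2 + 34x + 7
Δ (∇ ∘ E_{1}) D f = 48x + 58
(-Δ) (∇ ∘ E_{1}) D f = -48x - 58

g(x) = -48x - 58


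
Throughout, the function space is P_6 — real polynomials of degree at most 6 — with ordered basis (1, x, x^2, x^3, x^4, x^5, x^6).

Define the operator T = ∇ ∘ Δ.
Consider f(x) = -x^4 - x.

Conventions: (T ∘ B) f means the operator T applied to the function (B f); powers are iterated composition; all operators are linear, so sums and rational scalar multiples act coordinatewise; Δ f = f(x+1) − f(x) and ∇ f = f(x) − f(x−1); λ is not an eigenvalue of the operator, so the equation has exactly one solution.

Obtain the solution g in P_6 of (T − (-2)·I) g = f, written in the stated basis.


write g with unknown coordinates in the stated basis and equate coefficients in (T − (-2)·I) g = f
solving from the highest basis element down gives g = -(1/2)x^4 + 3x^2 - (1/2)x - 5/2
check: T g = -6x^2 + 5
so T g − (-2)·g = -x^4 - x = f ✓

the image equals g(x) = -(1/2)x^4 + 3x^2 - (1/2)x - 5/2


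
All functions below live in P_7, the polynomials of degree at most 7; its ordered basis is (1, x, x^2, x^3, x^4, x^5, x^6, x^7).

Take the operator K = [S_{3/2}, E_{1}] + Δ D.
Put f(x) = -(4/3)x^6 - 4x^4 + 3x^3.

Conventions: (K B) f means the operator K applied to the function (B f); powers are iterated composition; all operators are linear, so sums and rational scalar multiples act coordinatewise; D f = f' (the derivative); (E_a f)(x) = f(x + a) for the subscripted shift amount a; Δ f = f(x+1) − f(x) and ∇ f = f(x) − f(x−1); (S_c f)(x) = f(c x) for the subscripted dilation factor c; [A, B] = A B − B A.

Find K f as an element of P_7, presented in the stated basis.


E_{1} f = -(4/3)x^6 - 8x^5 - 24x^4 - (119/3)x^3 - 35x^2 - 15x - 7/3
S_{3/2} E_{1} f = -(243/16)x^6 - (243/4)x^5 - (243/2)x^4 - (1071/8)x^3 - (315/4)x^2 - (45/2)x - 7/3
S_{3/2} f = -(243/16)x^6 - (81/4)x^4 + (81/8)x^3
E_{1} S_{3/2} f = -(243/16)x^6 - (729/8)x^5 - (3969/16)x^4 - (2997/8)x^3 - (5103/16)x^2 - (567/4)x - 405/16
[S_{3/2}, E_{1}] f = (243/8)x^5 + (2025/16)x^4 + (963/4)x^3 + (3843/16)x^2 + (477/4)x + 1103/48
D f = -8x^5 - 16x^3 + 9x^2
Δ D f = -40x^4 - 80x^3 - 128x^2 - 70x - 15
([S_{3/2}, E_{1}] + Δ D) f = (243/8)x^5 + (1385/16)x^4 + (643/4)x^3 + (1795/16)x^2 + (197/4)x + 383/48

the image equals g(x) = (243/8)x^5 + (1385/16)x^4 + (643/4)x^3 + (1795/16)x^2 + (197/4)x + 383/48


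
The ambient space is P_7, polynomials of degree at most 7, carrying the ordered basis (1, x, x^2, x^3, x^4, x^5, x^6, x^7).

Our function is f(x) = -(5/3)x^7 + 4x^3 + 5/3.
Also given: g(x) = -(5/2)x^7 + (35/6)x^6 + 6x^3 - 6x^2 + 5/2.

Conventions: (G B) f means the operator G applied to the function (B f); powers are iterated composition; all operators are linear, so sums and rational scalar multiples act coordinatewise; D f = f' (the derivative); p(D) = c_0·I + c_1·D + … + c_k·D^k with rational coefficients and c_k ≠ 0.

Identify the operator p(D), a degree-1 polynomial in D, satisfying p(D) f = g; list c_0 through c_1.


D^0 f = -(5/3)x^7 + 4x^3 + 5/3
D^1 f = -(35/3)x^6 + 12x^2
matching coefficients of g against c_0 f + c_1 Df + … from the top degree down determines the c_i
solution: c_0 = 3/2, c_1 = -1/2

c_0 = 3/2, c_1 = -1/2


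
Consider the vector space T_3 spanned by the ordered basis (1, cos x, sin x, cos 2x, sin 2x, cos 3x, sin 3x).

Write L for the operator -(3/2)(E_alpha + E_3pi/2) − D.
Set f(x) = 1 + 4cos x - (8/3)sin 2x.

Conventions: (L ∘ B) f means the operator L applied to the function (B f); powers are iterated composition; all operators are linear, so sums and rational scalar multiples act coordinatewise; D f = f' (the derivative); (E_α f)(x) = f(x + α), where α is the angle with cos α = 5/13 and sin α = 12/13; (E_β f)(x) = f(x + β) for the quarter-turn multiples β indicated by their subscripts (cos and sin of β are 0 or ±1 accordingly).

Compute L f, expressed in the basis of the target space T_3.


E_alpha f = 1 + (20/13)cos x - (48/13)sin x - (320/169)cos 2x + (952/507)sin 2x
E_3pi/2 f = 1 + 4sin x + (8/3)sin 2x
(E_alpha + E_3pi/2) f = 2 + (20/13)cos x + (4/13)sin x - (320/169)cos 2x + (768/169)sin 2x
(-(3/2)(E_alpha + E_3pi/2)) f = -3 - (30/13)cos x - (6/13)sin x + (480/169)cos 2x - (1152/169)sin 2x
D f = -4sin x - (16/3)cos 2x
(-D) f = 4sin x + (16/3)cos 2x
(-(3/2)(E_alpha + E_3pi/2) − D) f = -3 - (30/13)cos x + (46/13)sin x + (4144/507)cos 2x - (1152/169)sin 2x

the image equals g(x) = -3 - (30/13)cos x + (46/13)sin x + (4144/507)cos 2x - (1152/169)sin 2x


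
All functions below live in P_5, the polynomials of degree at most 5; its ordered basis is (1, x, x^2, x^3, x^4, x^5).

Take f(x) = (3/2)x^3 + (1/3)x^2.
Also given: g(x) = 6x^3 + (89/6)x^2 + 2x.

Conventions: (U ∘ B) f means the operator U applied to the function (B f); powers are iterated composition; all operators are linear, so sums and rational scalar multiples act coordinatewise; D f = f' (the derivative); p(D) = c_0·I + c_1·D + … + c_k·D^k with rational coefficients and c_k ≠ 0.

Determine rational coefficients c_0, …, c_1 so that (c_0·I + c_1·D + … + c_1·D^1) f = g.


D^0 f = (3/2)x^3 + (1/3)x^2
D^1 f = (9/2)x^2 + (2/3)x
matching coefficients of g against c_0 f + c_1 Df + … from the top degree down determines the c_i
solution: c_0 = 4, c_1 = 3

c_0 = 4, c_1 = 3


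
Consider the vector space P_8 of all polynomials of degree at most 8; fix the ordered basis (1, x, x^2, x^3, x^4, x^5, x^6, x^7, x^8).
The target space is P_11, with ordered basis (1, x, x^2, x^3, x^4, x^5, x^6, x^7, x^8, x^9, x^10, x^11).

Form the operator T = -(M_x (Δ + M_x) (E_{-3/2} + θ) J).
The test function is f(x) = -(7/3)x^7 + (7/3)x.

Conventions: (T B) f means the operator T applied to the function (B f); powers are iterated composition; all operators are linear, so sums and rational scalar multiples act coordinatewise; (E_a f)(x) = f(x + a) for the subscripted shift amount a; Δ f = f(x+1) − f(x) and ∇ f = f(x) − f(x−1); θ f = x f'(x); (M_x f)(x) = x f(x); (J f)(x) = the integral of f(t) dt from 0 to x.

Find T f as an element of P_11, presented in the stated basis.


the result is g(x) = (21/8)x^10 - (7/2)x^9 + (315/8)x^8 - (49/8)x^7 + (18375/64)x^6 - (2009/32)x^5 + (43995/128)x^4 - (8183/128)x^3 + (115437/2048)x^2 - (329/64)x

J f = -(7/24)x^8 + (7/6)x^2
E_{-3/2} J f = -(7/24)x^8 + (7/2)x^7 - (147/8)x^6 + (441/8)x^5 - (6615/64)x^4 + (3969/32)x^3 - (35273/384)x^2 + (4655/128)x - 9933/2048
θ J f = -(7/3)x^8 + (7/3)x^2
(E_{-3/2} + θ) J f = -(21/8)x^8 + (7/2)x^7 - (147/8)x^6 + (441/8)x^5 - (6615/64)x^4 + (3969/32)x^3 - (11459/128)x^2 + (4655/128)x - 9933/2048
Δ ((E_{-3/2} + θ) J) f = -21x^7 - 49x^6 - (735/4)x^5 - (245/4)x^4 - (4067/16)x^3 + (441/16)x^2 - (3297/64)x + 329/64
M_x ((E_{-3/2} + θ) J) f = -(21/8)x^9 + (7/2)x^8 - (147/8)x^7 + (441/8)x^6 - (6615/64)x^5 + (3969/32)x^4 - (11459/128)x^3 + (4655/128)x^2 - (9933/2048)x
(Δ + M_x) ((E_{-3/2} + θ) J) f = -(21/8)x^9 + (7/2)x^8 - (315/8)x^7 + (49/8)x^6 - (18375/64)x^5 + (2009/32)x^4 - (43995/128)x^3 + (8183/128)x^2 - (115437/2048)x + 329/64
M_x (Δ + M_x) ((E_{-3/2} + θ) J) f = -(21/8)x^10 + (7/2)x^9 - (315/8)x^8 + (49/8)x^7 - (18375/64)x^6 + (2009/32)x^5 - (43995/128)x^4 + (8183/128)x^3 - (115437/2048)x^2 + (329/64)x
(-(M_x (Δ + M_x) (E_{-3/2} + θ) J)) f = (21/8)x^10 - (7/2)x^9 + (315/8)x^8 - (49/8)x^7 + (18375/64)x^6 - (2009/32)x^5 + (43995/128)x^4 - (8183/128)x^3 + (115437/2048)x^2 - (329/64)x


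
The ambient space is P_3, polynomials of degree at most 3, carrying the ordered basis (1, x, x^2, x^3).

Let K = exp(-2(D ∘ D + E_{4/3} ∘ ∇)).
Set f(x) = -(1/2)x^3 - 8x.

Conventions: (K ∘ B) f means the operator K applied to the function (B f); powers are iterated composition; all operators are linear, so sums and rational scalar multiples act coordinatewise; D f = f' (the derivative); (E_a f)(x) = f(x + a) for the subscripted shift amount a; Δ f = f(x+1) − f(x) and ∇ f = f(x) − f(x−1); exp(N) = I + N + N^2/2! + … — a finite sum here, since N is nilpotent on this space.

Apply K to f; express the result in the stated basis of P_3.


the result is g(x) = -(1/2)x^3 + 3x^2 - 3x + 1/3

order-1 term: 3x^2 + 11x + 55/3
order-2 term: -6x - 22
order-3 term: 4
the series for exp(-2(D ∘ D + E_{4/3} ∘ ∇)) f terminates at order 3
exp(-2(D ∘ D + E_{4/3} ∘ ∇)) f = -(1/2)x^3 + 3x^2 - 3x + 1/3


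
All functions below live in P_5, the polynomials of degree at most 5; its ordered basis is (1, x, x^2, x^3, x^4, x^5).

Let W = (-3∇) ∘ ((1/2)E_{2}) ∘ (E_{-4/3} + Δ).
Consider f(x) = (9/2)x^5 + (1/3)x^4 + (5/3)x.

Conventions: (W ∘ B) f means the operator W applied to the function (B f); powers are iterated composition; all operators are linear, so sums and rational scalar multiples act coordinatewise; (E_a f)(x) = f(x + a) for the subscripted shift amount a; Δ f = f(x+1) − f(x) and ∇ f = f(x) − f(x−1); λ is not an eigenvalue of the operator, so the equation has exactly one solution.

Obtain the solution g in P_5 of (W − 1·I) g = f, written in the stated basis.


the result is g(x) = -(9/2)x^5 + (401/12)x^4 - 43x^3 + (1297/4)x^2 - 1302x + 33913/108

write g with unknown coordinates in the stated basis and equate coefficients in (W − 1·I) g = f
solving from the highest basis element down gives g = -(9/2)x^5 + (401/12)x^4 - 43x^3 + (1297/4)x^2 - 1302x + 33913/108
check: W g = (135/4)x^4 - 43x^3 + (1297/4)x^2 - (3901/3)x + 33913/108
so W g − 1·g = (9/2)x^5 + (1/3)x^4 + (5/3)x = f ✓


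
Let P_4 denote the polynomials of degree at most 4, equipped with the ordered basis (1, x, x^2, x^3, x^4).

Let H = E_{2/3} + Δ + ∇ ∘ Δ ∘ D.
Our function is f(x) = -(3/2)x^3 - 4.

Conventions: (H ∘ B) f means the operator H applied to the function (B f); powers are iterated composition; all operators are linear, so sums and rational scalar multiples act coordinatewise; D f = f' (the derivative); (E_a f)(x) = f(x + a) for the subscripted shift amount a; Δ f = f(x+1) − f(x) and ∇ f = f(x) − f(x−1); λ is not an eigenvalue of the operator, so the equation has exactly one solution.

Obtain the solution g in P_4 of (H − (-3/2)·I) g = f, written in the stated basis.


g(x) = -(3/5)x^3 + (6/5)x^2 - (14/25)x - 38/225

write g with unknown coordinates in the stated basis and equate coefficients in (H − (-3/2)·I) g = f
solving from the highest basis element down gives g = -(3/5)x^3 + (6/5)x^2 - (14/25)x - 38/225
check: H g = -(3/5)x^3 - (9/5)x^2 + (21/25)x - 281/75
so H g − (-3/2)·g = -(3/2)x^3 - 4 = f ✓


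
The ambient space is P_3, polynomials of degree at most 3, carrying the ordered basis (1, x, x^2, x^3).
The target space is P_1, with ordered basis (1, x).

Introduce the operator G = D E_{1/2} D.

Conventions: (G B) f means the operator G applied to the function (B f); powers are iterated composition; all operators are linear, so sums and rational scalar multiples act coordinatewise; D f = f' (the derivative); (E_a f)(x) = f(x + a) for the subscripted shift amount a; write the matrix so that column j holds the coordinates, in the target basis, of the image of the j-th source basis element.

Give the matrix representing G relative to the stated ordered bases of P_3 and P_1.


image of 1: 0
image of x: 0
image of x^2: 2
image of x^3: 6x + 3
each image's coordinates form column j of the matrix

the matrix is [[0, 0, 2, 3]; [0, 0, 0, 6]] (rows listed top to bottom)


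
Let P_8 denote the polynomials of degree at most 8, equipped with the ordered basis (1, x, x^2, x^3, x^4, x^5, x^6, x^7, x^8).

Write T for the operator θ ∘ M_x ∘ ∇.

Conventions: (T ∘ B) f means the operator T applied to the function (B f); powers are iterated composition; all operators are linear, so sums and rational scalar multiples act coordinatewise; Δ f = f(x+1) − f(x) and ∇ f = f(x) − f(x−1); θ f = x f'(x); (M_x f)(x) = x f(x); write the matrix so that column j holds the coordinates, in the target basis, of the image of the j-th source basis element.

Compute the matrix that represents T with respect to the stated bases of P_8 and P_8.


image of 1: 0
image of x: x
image of x^2: 4x^2 - x
image of x^3: 9x^3 - 6x^2 + x
image of x^4: 16x^4 - 18x^3 + 8x^2 - x
image of x^5: 25x^5 - 40x^4 + 30x^3 - 10x^2 + x
image of x^6: 36x^6 - 75x^5 + 80x^4 - 45x^3 + 12x^2 - x
image of x^7: 49x^7 - 126x^6 + 175x^5 - 140x^4 + 63x^3 - 14x^2 + x
image of x^8: 64x^8 - 196x^7 + 336x^6 - 350x^5 + 224x^4 - 84x^3 + 16x^2 - x
each image's coordinates form column j of the matrix

the matrix is [[0, 0, 0, 0, 0, 0, 0, 0, 0]; [0, 1, -1, 1, -1, 1, -1, 1, -1]; [0, 0, 4, -6, 8, -10, 12, -14, 16]; [0, 0, 0, 9, -18, 30, -45, 63, -84]; [0, 0, 0, 0, 16, -40, 80, -140, 224]; [0, 0, 0, 0, 0, 25, -75, 175, -350]; [0, 0, 0, 0, 0, 0, 36, -126, 336]; [0, 0, 0, 0, 0, 0, 0, 49, -196]; [0, 0, 0, 0, 0, 0, 0, 0, 64]] (rows listed top to bottom)


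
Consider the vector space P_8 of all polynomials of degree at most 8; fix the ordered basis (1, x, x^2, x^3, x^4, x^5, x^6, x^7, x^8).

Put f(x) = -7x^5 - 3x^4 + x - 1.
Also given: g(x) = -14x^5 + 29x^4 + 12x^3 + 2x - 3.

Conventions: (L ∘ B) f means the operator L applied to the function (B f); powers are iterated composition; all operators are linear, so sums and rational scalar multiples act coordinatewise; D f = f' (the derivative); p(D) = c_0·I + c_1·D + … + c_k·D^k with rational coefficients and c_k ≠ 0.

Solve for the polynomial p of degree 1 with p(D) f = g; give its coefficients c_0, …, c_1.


c_0 = 2, c_1 = -1

D^0 f = -7x^5 - 3x^4 + x - 1
D^1 f = -35x^4 - 12x^3 + 1
matching coefficients of g against c_0 f + c_1 Df + … from the top degree down determines the c_i
solution: c_0 = 2, c_1 = -1


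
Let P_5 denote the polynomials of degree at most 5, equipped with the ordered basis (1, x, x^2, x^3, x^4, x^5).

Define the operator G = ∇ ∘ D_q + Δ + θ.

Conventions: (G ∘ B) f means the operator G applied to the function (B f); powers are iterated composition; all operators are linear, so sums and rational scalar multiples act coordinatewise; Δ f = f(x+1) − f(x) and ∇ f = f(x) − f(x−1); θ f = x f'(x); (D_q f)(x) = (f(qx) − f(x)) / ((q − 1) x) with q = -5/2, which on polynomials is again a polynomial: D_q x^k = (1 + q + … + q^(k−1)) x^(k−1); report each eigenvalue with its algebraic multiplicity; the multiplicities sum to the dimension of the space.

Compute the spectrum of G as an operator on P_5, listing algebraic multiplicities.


λ = 0 (multiplicity 1), λ = 1 (multiplicity 1), λ = 2 (multiplicity 1), λ = 3 (multiplicity 1), λ = 4 (multiplicity 1), λ = 5 (multiplicity 1)

image of 1: 0
image of x: x + 1
image of x^2: 2x^2 + 2x - 1/2
image of x^3: 3x^3 + 3x^2 + (25/2)x - 15/4
image of x^4: 4x^4 + 4x^3 - (213/8)x^2 + (293/8)x - 79/8
image of x^5: 5x^5 + 5x^4 + (491/4)x^3 - (1273/8)x^2 + (471/4)x - 435/16
the matrix is upper triangular; its diagonal is (0, 1, 2, 3, 4, 5)
for a triangular matrix the eigenvalues are the diagonal entries, with algebraic multiplicity their repetition count


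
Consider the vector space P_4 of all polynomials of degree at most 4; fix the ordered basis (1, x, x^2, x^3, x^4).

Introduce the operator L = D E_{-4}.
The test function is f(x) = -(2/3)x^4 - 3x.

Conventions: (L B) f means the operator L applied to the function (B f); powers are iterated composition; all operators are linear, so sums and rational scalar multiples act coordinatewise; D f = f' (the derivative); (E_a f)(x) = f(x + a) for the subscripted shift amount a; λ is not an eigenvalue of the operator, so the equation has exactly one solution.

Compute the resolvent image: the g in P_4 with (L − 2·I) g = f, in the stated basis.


write g with unknown coordinates in the stated basis and equate coefficients in (L − 2·I) g = f
solving from the highest basis element down gives g = (1/3)x^4 + (2/3)x^3 - 7x^2 + (37/2)x + 127/12
check: L g = (4/3)x^3 - 14x^2 + 34x + 127/6
so L g − 2·g = -(2/3)x^4 - 3x = f ✓

the result is g(x) = (1/3)x^4 + (2/3)x^3 - 7x^2 + (37/2)x + 127/12


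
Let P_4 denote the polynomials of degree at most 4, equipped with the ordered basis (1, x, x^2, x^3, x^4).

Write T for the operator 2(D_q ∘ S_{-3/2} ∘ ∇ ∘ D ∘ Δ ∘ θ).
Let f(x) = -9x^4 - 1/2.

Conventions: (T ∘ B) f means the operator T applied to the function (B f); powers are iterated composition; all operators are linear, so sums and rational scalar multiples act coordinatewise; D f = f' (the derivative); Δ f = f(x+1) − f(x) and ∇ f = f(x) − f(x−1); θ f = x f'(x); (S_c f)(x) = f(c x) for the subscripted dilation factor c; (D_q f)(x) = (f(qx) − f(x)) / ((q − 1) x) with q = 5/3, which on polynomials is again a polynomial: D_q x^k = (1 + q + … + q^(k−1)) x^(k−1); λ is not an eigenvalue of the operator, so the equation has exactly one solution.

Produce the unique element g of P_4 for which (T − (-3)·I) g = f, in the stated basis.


write g with unknown coordinates in the stated basis and equate coefficients in (T − (-3)·I) g = f
solving from the highest basis element down gives g = -3x^4 - 1729/6
check: T g = 864
so T g − (-3)·g = -9x^4 - 1/2 = f ✓

g(x) = -3x^4 - 1729/6


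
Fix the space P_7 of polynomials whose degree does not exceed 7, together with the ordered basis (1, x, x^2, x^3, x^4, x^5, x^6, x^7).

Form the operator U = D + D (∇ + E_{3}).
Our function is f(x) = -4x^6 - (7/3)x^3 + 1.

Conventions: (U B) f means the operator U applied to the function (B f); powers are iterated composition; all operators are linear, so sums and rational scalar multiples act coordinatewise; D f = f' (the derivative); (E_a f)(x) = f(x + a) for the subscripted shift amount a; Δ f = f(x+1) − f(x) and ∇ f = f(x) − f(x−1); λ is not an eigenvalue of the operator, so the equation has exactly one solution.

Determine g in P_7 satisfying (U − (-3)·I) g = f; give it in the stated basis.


the result is g(x) = -(4/3)x^6 + (16/3)x^5 + (320/9)x^4 - (661/27)x^3 - (5398/27)x^2 - (48944/81)x - 62135/243

write g with unknown coordinates in the stated basis and equate coefficients in (U − (-3)·I) g = f
solving from the highest basis element down gives g = -(4/3)x^6 + (16/3)x^5 + (320/9)x^4 - (661/27)x^3 - (5398/27)x^2 - (48944/81)x - 62135/243
check: U g = -16x^5 - (320/3)x^4 + (640/9)x^3 + (5398/9)x^2 + (48944/27)x + 62216/81
so U g − (-3)·g = -4x^6 - (7/3)x^3 + 1 = f ✓


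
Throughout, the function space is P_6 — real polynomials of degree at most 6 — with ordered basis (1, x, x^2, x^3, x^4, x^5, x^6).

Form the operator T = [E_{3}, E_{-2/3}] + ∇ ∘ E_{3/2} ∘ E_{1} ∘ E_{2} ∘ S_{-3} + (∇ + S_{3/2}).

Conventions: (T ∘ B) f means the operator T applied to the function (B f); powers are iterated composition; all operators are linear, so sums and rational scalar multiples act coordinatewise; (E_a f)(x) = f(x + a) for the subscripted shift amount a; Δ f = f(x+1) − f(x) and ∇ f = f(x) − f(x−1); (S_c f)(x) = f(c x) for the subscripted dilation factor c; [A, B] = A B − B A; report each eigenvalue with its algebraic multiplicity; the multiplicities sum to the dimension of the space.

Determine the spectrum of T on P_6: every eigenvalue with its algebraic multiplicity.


λ = 1 (multiplicity 1), λ = 3/2 (multiplicity 1), λ = 9/4 (multiplicity 1), λ = 27/8 (multiplicity 1), λ = 81/16 (multiplicity 1), λ = 243/32 (multiplicity 1), λ = 729/64 (multiplicity 1)

image of 1: 1
image of x: (3/2)x - 2
image of x^2: (9/4)x^2 + 20x + 71
image of x^3: (27/8)x^3 - 78x^2 - 651x - 5207/4
image of x^4: (81/16)x^4 + 328x^3 + 3882x^2 + 15637x + 21059
image of x^5: (243/32)x^5 - 1210x^4 - 19450x^3 - (234475/2)x^2 - 315905x - 5132387/16
image of x^6: (729/64)x^6 + 4380x^5 + 87465x^4 + 703505x^3 + 2843085x^2 + (46191675/8)x + 9426697/2
the matrix is upper triangular; its diagonal is (1, 3/2, 9/4, 27/8, 81/16, 243/32, 729/64)
for a triangular matrix the eigenvalues are the diagonal entries, with algebraic multiplicity their repetition count


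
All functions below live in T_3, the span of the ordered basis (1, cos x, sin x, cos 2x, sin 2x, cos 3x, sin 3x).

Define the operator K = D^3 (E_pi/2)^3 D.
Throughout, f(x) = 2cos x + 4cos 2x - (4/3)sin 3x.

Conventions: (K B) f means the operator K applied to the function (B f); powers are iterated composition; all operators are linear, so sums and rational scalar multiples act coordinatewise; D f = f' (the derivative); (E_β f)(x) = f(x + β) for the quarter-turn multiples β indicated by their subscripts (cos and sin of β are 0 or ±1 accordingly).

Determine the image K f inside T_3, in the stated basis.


D f = -2sin x - 8sin 2x - 4cos 3x
E_pi/2 D f = -2cos x + 8sin 2x - 4sin 3x
E_pi/2 E_pi/2 D f = 2sin x - 8sin 2x + 4cos 3x
E_pi/2 E_pi/2 E_pi/2 D f = 2cos x + 8sin 2x + 4sin 3x
D (E_pi/2)^3 D f = -2sin x + 16cos 2x + 12cos 3x
D D (E_pi/2)^3 D f = -2cos x - 32sin 2x - 36sin 3x
D D D (E_pi/2)^3 D f = 2sin x - 64cos 2x - 108cos 3x

the result is g(x) = 2sin x - 64cos 2x - 108cos 3x
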